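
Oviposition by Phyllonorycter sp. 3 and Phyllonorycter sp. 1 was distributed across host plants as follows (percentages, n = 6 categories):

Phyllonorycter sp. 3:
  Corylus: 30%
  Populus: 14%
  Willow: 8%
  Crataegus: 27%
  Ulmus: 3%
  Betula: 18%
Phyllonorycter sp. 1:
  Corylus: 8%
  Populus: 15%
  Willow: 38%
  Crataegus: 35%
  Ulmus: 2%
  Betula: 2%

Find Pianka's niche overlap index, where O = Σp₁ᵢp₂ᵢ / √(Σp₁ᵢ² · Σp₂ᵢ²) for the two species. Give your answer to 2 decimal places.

0.68

Convert percentages to proportions (divide by 100).
Σ p₁ᵢp₂ᵢ = 0.0240 + 0.0210 + 0.0304 + 0.0945 + 0.0006 + 0.0036 = 0.1741
Σp_1ᵢ² = 0.30² + 0.14² + 0.08² + 0.27² + 0.03² + 0.18² = 0.0900 + 0.0196 + 0.0064 + 0.0729 + 0.0009 + 0.0324 = 0.2222
Σp_2ᵢ² = 0.08² + 0.15² + 0.38² + 0.35² + 0.02² + 0.02² = 0.0064 + 0.0225 + 0.1444 + 0.1225 + 0.0004 + 0.0004 = 0.2966
O = 0.1741 / √(0.2222 × 0.2966) = 0.1741 / 0.25672 = 0.6782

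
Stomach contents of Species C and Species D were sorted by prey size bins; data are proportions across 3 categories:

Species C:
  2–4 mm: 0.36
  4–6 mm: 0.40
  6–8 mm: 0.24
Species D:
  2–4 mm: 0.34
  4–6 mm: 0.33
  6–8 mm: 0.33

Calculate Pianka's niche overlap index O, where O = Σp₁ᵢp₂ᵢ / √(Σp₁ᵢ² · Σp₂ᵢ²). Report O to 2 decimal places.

0.98

Σ p₁ᵢp₂ᵢ = 0.1224 + 0.1320 + 0.0792 = 0.3336
Σp_1ᵢ² = 0.36² + 0.40² + 0.24² = 0.1296 + 0.1600 + 0.0576 = 0.3472
Σp_2ᵢ² = 0.34² + 0.33² + 0.33² = 0.1156 + 0.1089 + 0.1089 = 0.3334
O = 0.3336 / √(0.3472 × 0.3334) = 0.3336 / 0.34023 = 0.9805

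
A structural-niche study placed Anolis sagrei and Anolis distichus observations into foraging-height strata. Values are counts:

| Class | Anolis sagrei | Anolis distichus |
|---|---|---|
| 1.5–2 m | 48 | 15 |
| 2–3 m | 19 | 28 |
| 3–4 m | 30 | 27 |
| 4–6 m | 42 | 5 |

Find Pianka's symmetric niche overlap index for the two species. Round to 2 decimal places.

Proportions for Anolis sagrei (n=139): 48/139=0.3453, 19/139=0.1367, 30/139=0.2158, 42/139=0.3022
Proportions for Anolis distichus (n=75): 15/75=0.2000, 28/75=0.3733, 27/75=0.3600, 5/75=0.0667
Σ p₁ᵢp₂ᵢ = 0.069060 + 0.051030 + 0.077688 + 0.020157 = 0.217935
Σp_1ᵢ² = 0.3453² + 0.1367² + 0.2158² + 0.3022² = 0.119232 + 0.018687 + 0.046570 + 0.091325 = 0.275814
Σp_2ᵢ² = 0.2000² + 0.3733² + 0.3600² + 0.0667² = 0.040000 + 0.139353 + 0.129600 + 0.004449 = 0.313402
O = 0.217935 / √(0.275814 × 0.313402) = 0.217935 / 0.2940079 = 0.7413

0.74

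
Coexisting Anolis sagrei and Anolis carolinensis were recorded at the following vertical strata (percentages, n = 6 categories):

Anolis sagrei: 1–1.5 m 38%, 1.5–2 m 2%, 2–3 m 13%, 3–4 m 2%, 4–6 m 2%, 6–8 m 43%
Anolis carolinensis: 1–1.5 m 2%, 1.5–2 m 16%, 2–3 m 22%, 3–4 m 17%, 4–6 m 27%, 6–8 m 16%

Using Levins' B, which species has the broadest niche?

Anolis carolinensis

Convert percentages to proportions (divide by 100).
Σp_sagrᵢ² = 0.38² + 0.02² + 0.13² + 0.02² + 0.02² + 0.43² = 0.1444 + 0.0004 + 0.0169 + 0.0004 + 0.0004 + 0.1849 = 0.3474
B_sagr = 1 / 0.3474 = 2.8785
Σp_caroᵢ² = 0.02² + 0.16² + 0.22² + 0.17² + 0.27² + 0.16² = 0.0004 + 0.0256 + 0.0484 + 0.0289 + 0.0729 + 0.0256 = 0.2018
B_caro = 1 / 0.2018 = 4.9554
Highest B → broadest niche (most generalist): Anolis carolinensis (B = 4.96).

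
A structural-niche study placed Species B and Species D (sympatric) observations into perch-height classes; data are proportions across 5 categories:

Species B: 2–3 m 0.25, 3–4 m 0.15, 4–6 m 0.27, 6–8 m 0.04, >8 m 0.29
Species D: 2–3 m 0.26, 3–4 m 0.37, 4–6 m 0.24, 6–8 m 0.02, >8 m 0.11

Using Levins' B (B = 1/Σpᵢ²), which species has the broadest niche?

Σp_Bᵢ² = 0.25² + 0.15² + 0.27² + 0.04² + 0.29² = 0.0625 + 0.0225 + 0.0729 + 0.0016 + 0.0841 = 0.2436
B_B = 1 / 0.2436 = 4.1051
Σp_Dᵢ² = 0.26² + 0.37² + 0.24² + 0.02² + 0.11² = 0.0676 + 0.1369 + 0.0576 + 0.0004 + 0.0121 = 0.2746
B_D = 1 / 0.2746 = 3.6417
Highest B → broadest niche (most generalist): Species B (B = 4.11).

Species B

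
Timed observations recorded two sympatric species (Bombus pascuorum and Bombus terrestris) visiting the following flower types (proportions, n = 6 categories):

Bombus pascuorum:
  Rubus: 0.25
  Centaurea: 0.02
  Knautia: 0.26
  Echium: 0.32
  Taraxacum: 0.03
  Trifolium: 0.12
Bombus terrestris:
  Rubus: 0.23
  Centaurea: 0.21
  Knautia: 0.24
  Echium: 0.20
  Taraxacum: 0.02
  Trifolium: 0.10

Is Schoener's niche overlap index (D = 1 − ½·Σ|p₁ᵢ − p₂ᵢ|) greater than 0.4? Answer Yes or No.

Σ|p₁ᵢ − p₂ᵢ| = 0.02 + 0.19 + 0.02 + 0.12 + 0.01 + 0.02 = 0.38
D = 1 − ½ × 0.38 = 1 − 0.190 = 0.8100
D = 0.8100 > 0.4 → Yes.

Yes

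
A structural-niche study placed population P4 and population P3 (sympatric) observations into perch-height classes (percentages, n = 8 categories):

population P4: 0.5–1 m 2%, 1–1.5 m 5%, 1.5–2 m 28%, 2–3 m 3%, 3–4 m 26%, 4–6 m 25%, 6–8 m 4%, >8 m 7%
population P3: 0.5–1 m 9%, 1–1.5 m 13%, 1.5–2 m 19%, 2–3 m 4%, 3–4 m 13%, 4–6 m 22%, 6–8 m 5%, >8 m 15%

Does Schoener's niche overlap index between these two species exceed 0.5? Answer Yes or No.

Yes

Convert percentages to proportions (divide by 100).
Σ|p₁ᵢ − p₂ᵢ| = 0.07 + 0.08 + 0.09 + 0.01 + 0.13 + 0.03 + 0.01 + 0.08 = 0.50
D = 1 − ½ × 0.50 = 1 − 0.250 = 0.7500
D = 0.7500 > 0.5 → Yes.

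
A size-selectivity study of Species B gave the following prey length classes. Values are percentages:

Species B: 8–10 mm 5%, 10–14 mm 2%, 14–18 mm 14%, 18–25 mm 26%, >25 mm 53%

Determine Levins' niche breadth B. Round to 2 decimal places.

Convert percentages to proportions (divide by 100).
Σpᵢ² = 0.05² + 0.02² + 0.14² + 0.26² + 0.53² = 0.0025 + 0.0004 + 0.0196 + 0.0676 + 0.2809 = 0.3710
B = 1 / 0.3710 = 2.6954

2.70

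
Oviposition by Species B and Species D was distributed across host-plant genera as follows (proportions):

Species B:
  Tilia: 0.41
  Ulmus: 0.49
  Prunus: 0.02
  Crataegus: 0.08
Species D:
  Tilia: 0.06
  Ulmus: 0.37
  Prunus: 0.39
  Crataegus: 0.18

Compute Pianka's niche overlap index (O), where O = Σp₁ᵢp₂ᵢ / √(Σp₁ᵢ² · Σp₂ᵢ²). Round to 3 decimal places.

0.621

Σ p₁ᵢp₂ᵢ = 0.0246 + 0.1813 + 0.0078 + 0.0144 = 0.2281
Σp_1ᵢ² = 0.41² + 0.49² + 0.02² + 0.08² = 0.1681 + 0.2401 + 0.0004 + 0.0064 = 0.4150
Σp_2ᵢ² = 0.06² + 0.37² + 0.39² + 0.18² = 0.0036 + 0.1369 + 0.1521 + 0.0324 = 0.3250
O = 0.2281 / √(0.4150 × 0.3250) = 0.2281 / 0.367253 = 0.62110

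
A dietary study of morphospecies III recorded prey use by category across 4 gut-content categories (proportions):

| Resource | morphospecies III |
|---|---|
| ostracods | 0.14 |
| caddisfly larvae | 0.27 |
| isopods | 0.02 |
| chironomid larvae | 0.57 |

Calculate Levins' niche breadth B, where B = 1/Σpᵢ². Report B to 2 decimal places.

Σpᵢ² = 0.14² + 0.27² + 0.02² + 0.57² = 0.0196 + 0.0729 + 0.0004 + 0.3249 = 0.4178
B = 1 / 0.4178 = 2.3935

2.39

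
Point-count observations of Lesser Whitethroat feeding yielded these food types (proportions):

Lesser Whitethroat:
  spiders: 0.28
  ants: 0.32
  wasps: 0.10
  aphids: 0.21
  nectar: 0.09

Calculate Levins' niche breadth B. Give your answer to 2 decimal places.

Σpᵢ² = 0.28² + 0.32² + 0.10² + 0.21² + 0.09² = 0.0784 + 0.1024 + 0.0100 + 0.0441 + 0.0081 = 0.2430
B = 1 / 0.2430 = 4.1152

4.12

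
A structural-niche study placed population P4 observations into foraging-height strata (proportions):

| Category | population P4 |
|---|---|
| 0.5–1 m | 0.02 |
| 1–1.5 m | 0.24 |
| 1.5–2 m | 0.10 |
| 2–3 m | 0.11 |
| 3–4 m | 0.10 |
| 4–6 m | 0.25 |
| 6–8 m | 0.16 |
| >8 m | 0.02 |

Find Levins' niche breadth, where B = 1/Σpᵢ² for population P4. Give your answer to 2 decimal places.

Σpᵢ² = 0.02² + 0.24² + 0.10² + 0.11² + 0.10² + 0.25² + 0.16² + 0.02² = 0.0004 + 0.0576 + 0.0100 + 0.0121 + 0.0100 + 0.0625 + 0.0256 + 0.0004 = 0.1786
B = 1 / 0.1786 = 5.5991

5.60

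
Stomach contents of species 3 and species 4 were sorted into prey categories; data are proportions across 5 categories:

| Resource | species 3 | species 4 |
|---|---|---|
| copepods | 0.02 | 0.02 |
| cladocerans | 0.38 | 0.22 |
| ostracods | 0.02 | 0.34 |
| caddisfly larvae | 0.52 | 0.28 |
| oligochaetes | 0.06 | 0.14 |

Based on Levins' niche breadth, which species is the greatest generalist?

species 4

Σp_3ᵢ² = 0.02² + 0.38² + 0.02² + 0.52² + 0.06² = 0.0004 + 0.1444 + 0.0004 + 0.2704 + 0.0036 = 0.4192
B_3 = 1 / 0.4192 = 2.3855
Σp_4ᵢ² = 0.02² + 0.22² + 0.34² + 0.28² + 0.14² = 0.0004 + 0.0484 + 0.1156 + 0.0784 + 0.0196 = 0.2624
B_4 = 1 / 0.2624 = 3.8110
Highest B → broadest niche (most generalist): species 4 (B = 3.81).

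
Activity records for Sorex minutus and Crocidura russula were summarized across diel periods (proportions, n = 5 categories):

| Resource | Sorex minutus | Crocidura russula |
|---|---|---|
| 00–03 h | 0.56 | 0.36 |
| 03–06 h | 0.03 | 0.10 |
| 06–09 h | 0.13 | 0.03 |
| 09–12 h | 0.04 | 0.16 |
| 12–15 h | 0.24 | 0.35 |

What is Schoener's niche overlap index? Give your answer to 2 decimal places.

Σ|p₁ᵢ − p₂ᵢ| = 0.20 + 0.07 + 0.10 + 0.12 + 0.11 = 0.60
D = 1 − ½ × 0.60 = 1 − 0.300 = 0.7000

0.70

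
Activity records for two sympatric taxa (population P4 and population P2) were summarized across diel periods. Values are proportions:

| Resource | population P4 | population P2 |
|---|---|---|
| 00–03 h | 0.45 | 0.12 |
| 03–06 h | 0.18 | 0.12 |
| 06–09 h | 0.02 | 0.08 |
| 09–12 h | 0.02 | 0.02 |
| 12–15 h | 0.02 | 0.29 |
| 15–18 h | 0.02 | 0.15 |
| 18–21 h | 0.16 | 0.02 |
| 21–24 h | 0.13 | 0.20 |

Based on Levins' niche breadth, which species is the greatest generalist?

Σp_P4ᵢ² = 0.45² + 0.18² + 0.02² + 0.02² + 0.02² + 0.02² + 0.16² + 0.13² = 0.2025 + 0.0324 + 0.0004 + 0.0004 + 0.0004 + 0.0004 + 0.0256 + 0.0169 = 0.2790
B_P4 = 1 / 0.2790 = 3.5842
Σp_P2ᵢ² = 0.12² + 0.12² + 0.08² + 0.02² + 0.29² + 0.15² + 0.02² + 0.20² = 0.0144 + 0.0144 + 0.0064 + 0.0004 + 0.0841 + 0.0225 + 0.0004 + 0.0400 = 0.1826
B_P2 = 1 / 0.1826 = 5.4765
Highest B → broadest niche (most generalist): population P2 (B = 5.48).

population P2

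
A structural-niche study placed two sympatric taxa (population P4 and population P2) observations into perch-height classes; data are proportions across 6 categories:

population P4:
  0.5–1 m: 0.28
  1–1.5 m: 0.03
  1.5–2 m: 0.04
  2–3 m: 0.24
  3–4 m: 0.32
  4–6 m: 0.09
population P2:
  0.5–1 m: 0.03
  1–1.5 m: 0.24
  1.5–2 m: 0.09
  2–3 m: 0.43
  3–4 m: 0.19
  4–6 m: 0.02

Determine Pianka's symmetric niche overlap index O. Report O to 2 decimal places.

0.69

Σ p₁ᵢp₂ᵢ = 0.0084 + 0.0072 + 0.0036 + 0.1032 + 0.0608 + 0.0018 = 0.1850
Σp_1ᵢ² = 0.28² + 0.03² + 0.04² + 0.24² + 0.32² + 0.09² = 0.0784 + 0.0009 + 0.0016 + 0.0576 + 0.1024 + 0.0081 = 0.2490
Σp_2ᵢ² = 0.03² + 0.24² + 0.09² + 0.43² + 0.19² + 0.02² = 0.0009 + 0.0576 + 0.0081 + 0.1849 + 0.0361 + 0.0004 = 0.2880
O = 0.1850 / √(0.2490 × 0.2880) = 0.1850 / 0.26779 = 0.6908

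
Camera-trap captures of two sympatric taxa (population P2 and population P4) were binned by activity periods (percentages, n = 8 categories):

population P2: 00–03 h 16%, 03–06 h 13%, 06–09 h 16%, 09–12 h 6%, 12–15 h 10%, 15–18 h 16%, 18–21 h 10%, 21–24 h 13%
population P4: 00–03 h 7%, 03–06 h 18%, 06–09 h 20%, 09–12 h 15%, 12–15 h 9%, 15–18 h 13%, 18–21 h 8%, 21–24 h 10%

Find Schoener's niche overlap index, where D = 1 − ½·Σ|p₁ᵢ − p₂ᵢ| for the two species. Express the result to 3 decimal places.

Convert percentages to proportions (divide by 100).
Σ|p₁ᵢ − p₂ᵢ| = 0.09 + 0.05 + 0.04 + 0.09 + 0.01 + 0.03 + 0.02 + 0.03 = 0.36
D = 1 − ½ × 0.36 = 1 − 0.180 = 0.82000

0.820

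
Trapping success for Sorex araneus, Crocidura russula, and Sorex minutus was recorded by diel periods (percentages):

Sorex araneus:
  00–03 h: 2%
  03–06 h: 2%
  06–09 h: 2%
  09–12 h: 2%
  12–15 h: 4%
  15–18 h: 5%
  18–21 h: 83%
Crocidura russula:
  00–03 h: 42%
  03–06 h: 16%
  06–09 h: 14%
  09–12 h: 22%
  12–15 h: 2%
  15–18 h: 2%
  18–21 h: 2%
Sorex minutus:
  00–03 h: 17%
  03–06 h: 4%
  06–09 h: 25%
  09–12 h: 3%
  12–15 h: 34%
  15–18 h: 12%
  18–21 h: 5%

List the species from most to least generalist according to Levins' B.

Convert percentages to proportions (divide by 100).
Σp_aranᵢ² = 0.02² + 0.02² + 0.02² + 0.02² + 0.04² + 0.05² + 0.83² = 0.0004 + 0.0004 + 0.0004 + 0.0004 + 0.0016 + 0.0025 + 0.6889 = 0.6946
B_aran = 1 / 0.6946 = 1.4397
Σp_russᵢ² = 0.42² + 0.16² + 0.14² + 0.22² + 0.02² + 0.02² + 0.02² = 0.1764 + 0.0256 + 0.0196 + 0.0484 + 0.0004 + 0.0004 + 0.0004 = 0.2712
B_russ = 1 / 0.2712 = 3.6873
Σp_minuᵢ² = 0.17² + 0.04² + 0.25² + 0.03² + 0.34² + 0.12² + 0.05² = 0.0289 + 0.0016 + 0.0625 + 0.0009 + 0.1156 + 0.0144 + 0.0025 = 0.2264
B_minu = 1 / 0.2264 = 4.4170
Ranking by B (broadest → narrowest): Sorex minutus (4.42) > Crocidura russula (3.69) > Sorex araneus (1.44)

Sorex minutus > Crocidura russula > Sorex araneus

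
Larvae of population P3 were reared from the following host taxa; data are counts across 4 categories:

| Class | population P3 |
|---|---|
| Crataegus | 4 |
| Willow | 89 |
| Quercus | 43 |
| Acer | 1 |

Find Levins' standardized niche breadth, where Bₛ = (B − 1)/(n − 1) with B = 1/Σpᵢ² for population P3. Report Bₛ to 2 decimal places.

0.31

Proportions for population P3 (n=137): 4/137=0.0292, 89/137=0.6496, 43/137=0.3139, 1/137=0.0073
Σpᵢ² = 0.0292² + 0.6496² + 0.3139² + 0.0073² = 0.000853 + 0.421980 + 0.098533 + 0.000053 = 0.521419
B = 1 / 0.521419 = 1.9178
Bₛ = (B − 1)/(n − 1) = (1.9178 − 1)/(4 − 1) = 0.9178/3 = 0.3059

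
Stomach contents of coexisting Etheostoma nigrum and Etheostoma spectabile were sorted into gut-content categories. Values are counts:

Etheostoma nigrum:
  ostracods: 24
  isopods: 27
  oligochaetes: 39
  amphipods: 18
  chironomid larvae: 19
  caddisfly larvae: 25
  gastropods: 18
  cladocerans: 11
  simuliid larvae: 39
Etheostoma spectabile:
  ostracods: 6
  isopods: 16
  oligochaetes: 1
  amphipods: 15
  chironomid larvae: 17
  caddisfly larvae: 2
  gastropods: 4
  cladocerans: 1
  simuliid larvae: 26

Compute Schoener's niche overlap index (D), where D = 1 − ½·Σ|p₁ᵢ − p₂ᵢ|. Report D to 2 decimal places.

0.63

Proportions for Etheostoma nigrum (n=220): 24/220=0.1091, 27/220=0.1227, 39/220=0.1773, 18/220=0.0818, 19/220=0.0864, 25/220=0.1136, 18/220=0.0818, 11/220=0.0500, 39/220=0.1773
Proportions for Etheostoma spectabile (n=88): 6/88=0.0682, 16/88=0.1818, 1/88=0.0114, 15/88=0.1705, 17/88=0.1932, 2/88=0.0227, 4/88=0.0455, 1/88=0.0114, 26/88=0.2955
Σ|p₁ᵢ − p₂ᵢ| = 0.0409 + 0.0591 + 0.1659 + 0.0887 + 0.1068 + 0.0909 + 0.0363 + 0.0386 + 0.1182 = 0.7454
D = 1 − ½ × 0.7454 = 1 − 0.37270 = 0.62730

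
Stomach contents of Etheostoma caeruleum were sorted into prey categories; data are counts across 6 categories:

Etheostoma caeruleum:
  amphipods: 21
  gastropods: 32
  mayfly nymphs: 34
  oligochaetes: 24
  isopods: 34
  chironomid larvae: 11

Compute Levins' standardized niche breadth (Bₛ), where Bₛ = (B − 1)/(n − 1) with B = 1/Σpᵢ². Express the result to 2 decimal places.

0.89

Proportions for Etheostoma caeruleum (n=156): 21/156=0.1346, 32/156=0.2051, 34/156=0.2179, 24/156=0.1538, 34/156=0.2179, 11/156=0.0705
Σpᵢ² = 0.1346² + 0.2051² + 0.2179² + 0.1538² + 0.2179² + 0.0705² = 0.018117 + 0.042066 + 0.047480 + 0.023654 + 0.047480 + 0.004970 = 0.183767
B = 1 / 0.183767 = 5.4417
Bₛ = (B − 1)/(n − 1) = (5.4417 − 1)/(6 − 1) = 4.4417/5 = 0.8883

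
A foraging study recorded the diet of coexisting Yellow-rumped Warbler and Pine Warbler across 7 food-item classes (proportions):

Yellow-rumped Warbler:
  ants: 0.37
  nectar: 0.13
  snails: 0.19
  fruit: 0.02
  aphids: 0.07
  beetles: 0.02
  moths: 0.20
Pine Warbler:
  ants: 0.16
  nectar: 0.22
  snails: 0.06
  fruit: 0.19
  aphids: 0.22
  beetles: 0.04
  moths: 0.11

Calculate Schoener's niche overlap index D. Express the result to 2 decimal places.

0.57

Σ|p₁ᵢ − p₂ᵢ| = 0.21 + 0.09 + 0.13 + 0.17 + 0.15 + 0.02 + 0.09 = 0.86
D = 1 − ½ × 0.86 = 1 − 0.430 = 0.5700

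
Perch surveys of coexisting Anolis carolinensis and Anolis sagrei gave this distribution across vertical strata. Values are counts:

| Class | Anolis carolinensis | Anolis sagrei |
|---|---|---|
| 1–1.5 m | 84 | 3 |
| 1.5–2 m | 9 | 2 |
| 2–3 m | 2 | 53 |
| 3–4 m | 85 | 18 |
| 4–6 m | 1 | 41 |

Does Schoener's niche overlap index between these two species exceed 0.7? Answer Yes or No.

No

Proportions for Anolis carolinensis (n=181): 84/181=0.4641, 9/181=0.0497, 2/181=0.0110, 85/181=0.4696, 1/181=0.0055
Proportions for Anolis sagrei (n=117): 3/117=0.0256, 2/117=0.0171, 53/117=0.4530, 18/117=0.1538, 41/117=0.3504
Σ|p₁ᵢ − p₂ᵢ| = 0.4385 + 0.0326 + 0.4420 + 0.3158 + 0.3449 = 1.5738
D = 1 − ½ × 1.5738 = 1 − 0.78690 = 0.21310
D = 0.21310 < 0.7 → No.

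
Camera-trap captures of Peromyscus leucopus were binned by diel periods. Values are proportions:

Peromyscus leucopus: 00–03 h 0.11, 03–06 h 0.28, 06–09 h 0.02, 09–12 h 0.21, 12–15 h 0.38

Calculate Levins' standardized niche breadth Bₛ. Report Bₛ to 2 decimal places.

Σpᵢ² = 0.11² + 0.28² + 0.02² + 0.21² + 0.38² = 0.0121 + 0.0784 + 0.0004 + 0.0441 + 0.1444 = 0.2794
B = 1 / 0.2794 = 3.5791
Bₛ = (B − 1)/(n − 1) = (3.5791 − 1)/(5 − 1) = 2.5791/4 = 0.6448

0.64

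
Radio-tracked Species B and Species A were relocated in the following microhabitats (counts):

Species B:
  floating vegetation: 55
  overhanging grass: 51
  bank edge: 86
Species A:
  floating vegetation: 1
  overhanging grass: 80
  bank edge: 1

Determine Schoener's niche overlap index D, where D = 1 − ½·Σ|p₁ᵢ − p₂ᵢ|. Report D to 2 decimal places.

Proportions for Species B (n=192): 55/192=0.2865, 51/192=0.2656, 86/192=0.4479
Proportions for Species A (n=82): 1/82=0.0122, 80/82=0.9756, 1/82=0.0122
Σ|p₁ᵢ − p₂ᵢ| = 0.2743 + 0.7100 + 0.4357 = 1.4200
D = 1 − ½ × 1.4200 = 1 − 0.71000 = 0.29000

0.29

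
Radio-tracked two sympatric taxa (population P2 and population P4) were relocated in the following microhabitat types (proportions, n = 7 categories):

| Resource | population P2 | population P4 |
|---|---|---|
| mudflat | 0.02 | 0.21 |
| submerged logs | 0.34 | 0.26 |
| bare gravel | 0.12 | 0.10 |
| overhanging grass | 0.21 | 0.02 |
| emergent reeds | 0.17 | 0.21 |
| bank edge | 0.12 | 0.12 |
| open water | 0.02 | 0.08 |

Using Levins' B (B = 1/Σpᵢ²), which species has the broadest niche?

Σp_P2ᵢ² = 0.02² + 0.34² + 0.12² + 0.21² + 0.17² + 0.12² + 0.02² = 0.0004 + 0.1156 + 0.0144 + 0.0441 + 0.0289 + 0.0144 + 0.0004 = 0.2182
B_P2 = 1 / 0.2182 = 4.5830
Σp_P4ᵢ² = 0.21² + 0.26² + 0.10² + 0.02² + 0.21² + 0.12² + 0.08² = 0.0441 + 0.0676 + 0.0100 + 0.0004 + 0.0441 + 0.0144 + 0.0064 = 0.1870
B_P4 = 1 / 0.1870 = 5.3476
Highest B → broadest niche (most generalist): population P4 (B = 5.35).

population P4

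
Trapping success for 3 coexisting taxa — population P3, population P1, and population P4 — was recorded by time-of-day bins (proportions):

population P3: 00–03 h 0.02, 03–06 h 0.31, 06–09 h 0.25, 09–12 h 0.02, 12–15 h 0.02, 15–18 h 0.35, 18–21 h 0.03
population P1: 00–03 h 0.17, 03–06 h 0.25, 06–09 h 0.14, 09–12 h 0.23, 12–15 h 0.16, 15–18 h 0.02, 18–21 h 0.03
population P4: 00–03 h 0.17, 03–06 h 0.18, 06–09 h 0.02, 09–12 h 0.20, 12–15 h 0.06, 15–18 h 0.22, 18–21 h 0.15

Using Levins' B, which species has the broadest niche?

population P4

Σp_P3ᵢ² = 0.02² + 0.31² + 0.25² + 0.02² + 0.02² + 0.35² + 0.03² = 0.0004 + 0.0961 + 0.0625 + 0.0004 + 0.0004 + 0.1225 + 0.0009 = 0.2832
B_P3 = 1 / 0.2832 = 3.5311
Σp_P1ᵢ² = 0.17² + 0.25² + 0.14² + 0.23² + 0.16² + 0.02² + 0.03² = 0.0289 + 0.0625 + 0.0196 + 0.0529 + 0.0256 + 0.0004 + 0.0009 = 0.1908
B_P1 = 1 / 0.1908 = 5.2411
Σp_P4ᵢ² = 0.17² + 0.18² + 0.02² + 0.20² + 0.06² + 0.22² + 0.15² = 0.0289 + 0.0324 + 0.0004 + 0.0400 + 0.0036 + 0.0484 + 0.0225 = 0.1762
B_P4 = 1 / 0.1762 = 5.6754
Highest B → broadest niche (most generalist): population P4 (B = 5.68).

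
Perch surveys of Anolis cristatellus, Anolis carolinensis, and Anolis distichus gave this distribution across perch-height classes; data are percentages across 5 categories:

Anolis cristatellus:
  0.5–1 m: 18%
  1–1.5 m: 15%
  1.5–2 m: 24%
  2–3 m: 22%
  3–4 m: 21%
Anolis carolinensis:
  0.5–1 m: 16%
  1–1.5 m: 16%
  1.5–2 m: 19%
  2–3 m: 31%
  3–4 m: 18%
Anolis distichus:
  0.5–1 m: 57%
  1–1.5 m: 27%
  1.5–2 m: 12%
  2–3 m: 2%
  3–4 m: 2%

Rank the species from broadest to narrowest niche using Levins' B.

Convert percentages to proportions (divide by 100).
Σp_crisᵢ² = 0.18² + 0.15² + 0.24² + 0.22² + 0.21² = 0.0324 + 0.0225 + 0.0576 + 0.0484 + 0.0441 = 0.2050
B_cris = 1 / 0.2050 = 4.8780
Σp_caroᵢ² = 0.16² + 0.16² + 0.19² + 0.31² + 0.18² = 0.0256 + 0.0256 + 0.0361 + 0.0961 + 0.0324 = 0.2158
B_caro = 1 / 0.2158 = 4.6339
Σp_distᵢ² = 0.57² + 0.27² + 0.12² + 0.02² + 0.02² = 0.3249 + 0.0729 + 0.0144 + 0.0004 + 0.0004 = 0.4130
B_dist = 1 / 0.4130 = 2.4213
Ranking by B (broadest → narrowest): Anolis cristatellus (4.88) > Anolis carolinensis (4.63) > Anolis distichus (2.42)

Anolis cristatellus > Anolis carolinensis > Anolis distichus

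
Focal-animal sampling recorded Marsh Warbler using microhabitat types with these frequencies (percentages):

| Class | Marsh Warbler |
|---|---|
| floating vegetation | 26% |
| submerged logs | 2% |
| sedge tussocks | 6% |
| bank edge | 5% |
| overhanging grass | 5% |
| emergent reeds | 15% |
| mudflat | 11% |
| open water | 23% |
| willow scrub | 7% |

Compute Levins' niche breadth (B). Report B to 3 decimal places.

5.917

Convert percentages to proportions (divide by 100).
Σpᵢ² = 0.26² + 0.02² + 0.06² + 0.05² + 0.05² + 0.15² + 0.11² + 0.23² + 0.07² = 0.0676 + 0.0004 + 0.0036 + 0.0025 + 0.0025 + 0.0225 + 0.0121 + 0.0529 + 0.0049 = 0.1690
B = 1 / 0.1690 = 5.91716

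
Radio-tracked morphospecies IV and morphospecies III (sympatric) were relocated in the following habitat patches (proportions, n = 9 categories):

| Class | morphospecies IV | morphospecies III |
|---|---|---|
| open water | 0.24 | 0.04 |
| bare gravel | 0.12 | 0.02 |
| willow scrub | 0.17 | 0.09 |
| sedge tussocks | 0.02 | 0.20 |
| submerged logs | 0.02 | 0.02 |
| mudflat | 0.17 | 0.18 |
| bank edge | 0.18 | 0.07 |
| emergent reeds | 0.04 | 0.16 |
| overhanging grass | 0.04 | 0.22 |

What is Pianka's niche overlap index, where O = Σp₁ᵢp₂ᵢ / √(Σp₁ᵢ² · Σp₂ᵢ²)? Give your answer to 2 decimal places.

0.55

Σ p₁ᵢp₂ᵢ = 0.0096 + 0.0024 + 0.0153 + 0.0040 + 0.0004 + 0.0306 + 0.0126 + 0.0064 + 0.0088 = 0.0901
Σp_1ᵢ² = 0.24² + 0.12² + 0.17² + 0.02² + 0.02² + 0.17² + 0.18² + 0.04² + 0.04² = 0.0576 + 0.0144 + 0.0289 + 0.0004 + 0.0004 + 0.0289 + 0.0324 + 0.0016 + 0.0016 = 0.1662
Σp_2ᵢ² = 0.04² + 0.02² + 0.09² + 0.20² + 0.02² + 0.18² + 0.07² + 0.16² + 0.22² = 0.0016 + 0.0004 + 0.0081 + 0.0400 + 0.0004 + 0.0324 + 0.0049 + 0.0256 + 0.0484 = 0.1618
O = 0.0901 / √(0.1662 × 0.1618) = 0.0901 / 0.16399 = 0.5494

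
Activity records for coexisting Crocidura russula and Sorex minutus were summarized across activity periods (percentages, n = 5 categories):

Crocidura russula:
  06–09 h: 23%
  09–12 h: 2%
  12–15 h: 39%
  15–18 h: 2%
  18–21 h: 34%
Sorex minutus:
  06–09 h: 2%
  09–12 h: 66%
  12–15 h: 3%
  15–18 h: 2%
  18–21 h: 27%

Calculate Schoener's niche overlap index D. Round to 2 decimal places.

0.36

Convert percentages to proportions (divide by 100).
Σ|p₁ᵢ − p₂ᵢ| = 0.21 + 0.64 + 0.36 + 0.00 + 0.07 = 1.28
D = 1 − ½ × 1.28 = 1 − 0.640 = 0.3600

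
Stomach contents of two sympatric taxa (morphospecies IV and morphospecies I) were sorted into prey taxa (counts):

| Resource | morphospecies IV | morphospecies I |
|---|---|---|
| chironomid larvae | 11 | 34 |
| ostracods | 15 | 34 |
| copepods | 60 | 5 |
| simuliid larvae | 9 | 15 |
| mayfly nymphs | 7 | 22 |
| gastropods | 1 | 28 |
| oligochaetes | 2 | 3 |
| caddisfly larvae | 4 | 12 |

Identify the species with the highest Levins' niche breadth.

morphospecies I

Proportions for morphospecies IV (n=109): 11/109=0.1009, 15/109=0.1376, 60/109=0.5505, 9/109=0.0826, 7/109=0.0642, 1/109=0.0092, 2/109=0.0183, 4/109=0.0367
Proportions for morphospecies I (n=153): 34/153=0.2222, 34/153=0.2222, 5/153=0.0327, 15/153=0.0980, 22/153=0.1438, 28/153=0.1830, 3/153=0.0196, 12/153=0.0784
Σp_IVᵢ² = 0.1009² + 0.1376² + 0.5505² + 0.0826² + 0.0642² + 0.0092² + 0.0183² + 0.0367² = 0.010181 + 0.018934 + 0.303050 + 0.006823 + 0.004122 + 0.000085 + 0.000335 + 0.001347 = 0.344877
B_IV = 1 / 0.344877 = 2.8996
Σp_Iᵢ² = 0.2222² + 0.2222² + 0.0327² + 0.0980² + 0.1438² + 0.1830² + 0.0196² + 0.0784² = 0.049373 + 0.049373 + 0.001069 + 0.009604 + 0.020678 + 0.033489 + 0.000384 + 0.006147 = 0.170117
B_I = 1 / 0.170117 = 5.8783
Highest B → broadest niche (most generalist): morphospecies I (B = 5.88).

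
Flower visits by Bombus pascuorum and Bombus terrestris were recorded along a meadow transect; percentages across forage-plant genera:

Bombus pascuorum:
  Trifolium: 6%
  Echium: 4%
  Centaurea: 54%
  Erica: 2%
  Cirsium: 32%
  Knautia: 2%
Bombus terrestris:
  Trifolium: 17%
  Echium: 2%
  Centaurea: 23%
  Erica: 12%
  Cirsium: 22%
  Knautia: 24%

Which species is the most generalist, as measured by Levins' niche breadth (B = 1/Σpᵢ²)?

Convert percentages to proportions (divide by 100).
Σp_pascᵢ² = 0.06² + 0.04² + 0.54² + 0.02² + 0.32² + 0.02² = 0.0036 + 0.0016 + 0.2916 + 0.0004 + 0.1024 + 0.0004 = 0.4000
B_pasc = 1 / 0.4000 = 2.5000
Σp_terrᵢ² = 0.17² + 0.02² + 0.23² + 0.12² + 0.22² + 0.24² = 0.0289 + 0.0004 + 0.0529 + 0.0144 + 0.0484 + 0.0576 = 0.2026
B_terr = 1 / 0.2026 = 4.9358
Highest B → broadest niche (most generalist): Bombus terrestris (B = 4.94).

Bombus terrestris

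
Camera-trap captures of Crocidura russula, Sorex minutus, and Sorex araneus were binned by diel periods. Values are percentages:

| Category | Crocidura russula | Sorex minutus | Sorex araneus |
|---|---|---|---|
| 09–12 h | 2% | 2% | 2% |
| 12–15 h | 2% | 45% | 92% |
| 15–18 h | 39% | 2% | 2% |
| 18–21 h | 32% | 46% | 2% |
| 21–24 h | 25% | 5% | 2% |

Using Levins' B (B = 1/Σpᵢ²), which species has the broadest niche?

Convert percentages to proportions (divide by 100).
Σp_russᵢ² = 0.02² + 0.02² + 0.39² + 0.32² + 0.25² = 0.0004 + 0.0004 + 0.1521 + 0.1024 + 0.0625 = 0.3178
B_russ = 1 / 0.3178 = 3.1466
Σp_minuᵢ² = 0.02² + 0.45² + 0.02² + 0.46² + 0.05² = 0.0004 + 0.2025 + 0.0004 + 0.2116 + 0.0025 = 0.4174
B_minu = 1 / 0.4174 = 2.3958
Σp_aranᵢ² = 0.02² + 0.92² + 0.02² + 0.02² + 0.02² = 0.0004 + 0.8464 + 0.0004 + 0.0004 + 0.0004 = 0.8480
B_aran = 1 / 0.8480 = 1.1792
Highest B → broadest niche (most generalist): Crocidura russula (B = 3.15).

Crocidura russula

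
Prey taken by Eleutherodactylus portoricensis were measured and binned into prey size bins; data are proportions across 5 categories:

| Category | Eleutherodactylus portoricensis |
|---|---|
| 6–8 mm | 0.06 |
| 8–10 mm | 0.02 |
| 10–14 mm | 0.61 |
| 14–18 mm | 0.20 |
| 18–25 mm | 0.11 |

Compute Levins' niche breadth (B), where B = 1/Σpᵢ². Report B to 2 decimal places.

Σpᵢ² = 0.06² + 0.02² + 0.61² + 0.20² + 0.11² = 0.0036 + 0.0004 + 0.3721 + 0.0400 + 0.0121 = 0.4282
B = 1 / 0.4282 = 2.3354

2.34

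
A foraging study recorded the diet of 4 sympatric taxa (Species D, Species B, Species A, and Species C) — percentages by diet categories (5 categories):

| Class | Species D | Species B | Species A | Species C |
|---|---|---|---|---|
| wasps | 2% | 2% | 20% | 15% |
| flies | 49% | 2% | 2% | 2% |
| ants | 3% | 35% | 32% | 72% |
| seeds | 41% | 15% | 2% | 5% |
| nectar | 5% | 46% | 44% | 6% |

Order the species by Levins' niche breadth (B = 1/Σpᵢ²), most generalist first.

Convert percentages to proportions (divide by 100).
Σp_Dᵢ² = 0.02² + 0.49² + 0.03² + 0.41² + 0.05² = 0.0004 + 0.2401 + 0.0009 + 0.1681 + 0.0025 = 0.4120
B_D = 1 / 0.4120 = 2.4272
Σp_Bᵢ² = 0.02² + 0.02² + 0.35² + 0.15² + 0.46² = 0.0004 + 0.0004 + 0.1225 + 0.0225 + 0.2116 = 0.3574
B_B = 1 / 0.3574 = 2.7980
Σp_Aᵢ² = 0.20² + 0.02² + 0.32² + 0.02² + 0.44² = 0.0400 + 0.0004 + 0.1024 + 0.0004 + 0.1936 = 0.3368
B_A = 1 / 0.3368 = 2.9691
Σp_Cᵢ² = 0.15² + 0.02² + 0.72² + 0.05² + 0.06² = 0.0225 + 0.0004 + 0.5184 + 0.0025 + 0.0036 = 0.5474
B_C = 1 / 0.5474 = 1.8268
Ranking by B (broadest → narrowest): Species A (2.97) > Species B (2.80) > Species D (2.43) > Species C (1.83)

Species A > Species B > Species D > Species C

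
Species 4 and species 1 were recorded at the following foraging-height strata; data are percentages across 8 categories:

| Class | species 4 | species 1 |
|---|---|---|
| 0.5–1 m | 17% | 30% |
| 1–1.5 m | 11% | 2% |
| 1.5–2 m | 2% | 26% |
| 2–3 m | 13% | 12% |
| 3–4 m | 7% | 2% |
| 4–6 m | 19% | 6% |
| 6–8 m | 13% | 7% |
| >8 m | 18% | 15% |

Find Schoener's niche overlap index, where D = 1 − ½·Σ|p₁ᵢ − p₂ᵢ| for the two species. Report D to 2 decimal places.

Convert percentages to proportions (divide by 100).
Σ|p₁ᵢ − p₂ᵢ| = 0.13 + 0.09 + 0.24 + 0.01 + 0.05 + 0.13 + 0.06 + 0.03 = 0.74
D = 1 − ½ × 0.74 = 1 − 0.370 = 0.6300

0.63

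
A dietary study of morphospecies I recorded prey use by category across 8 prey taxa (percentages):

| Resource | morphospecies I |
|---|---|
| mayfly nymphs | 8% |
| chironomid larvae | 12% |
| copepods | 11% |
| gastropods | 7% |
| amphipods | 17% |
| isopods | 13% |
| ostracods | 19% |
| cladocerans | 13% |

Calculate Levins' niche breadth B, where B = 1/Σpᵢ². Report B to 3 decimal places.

Convert percentages to proportions (divide by 100).
Σpᵢ² = 0.08² + 0.12² + 0.11² + 0.07² + 0.17² + 0.13² + 0.19² + 0.13² = 0.0064 + 0.0144 + 0.0121 + 0.0049 + 0.0289 + 0.0169 + 0.0361 + 0.0169 = 0.1366
B = 1 / 0.1366 = 7.32064

7.321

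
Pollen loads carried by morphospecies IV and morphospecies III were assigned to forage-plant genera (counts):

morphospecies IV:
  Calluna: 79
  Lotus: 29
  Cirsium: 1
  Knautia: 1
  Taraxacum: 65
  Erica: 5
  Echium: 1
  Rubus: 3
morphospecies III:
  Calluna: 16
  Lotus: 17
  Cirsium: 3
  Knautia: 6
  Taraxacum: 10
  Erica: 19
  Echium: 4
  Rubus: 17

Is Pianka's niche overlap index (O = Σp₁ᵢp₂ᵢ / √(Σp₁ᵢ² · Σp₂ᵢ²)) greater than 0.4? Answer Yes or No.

Proportions for morphospecies IV (n=184): 79/184=0.4293, 29/184=0.1576, 1/184=0.0054, 1/184=0.0054, 65/184=0.3533, 5/184=0.0272, 1/184=0.0054, 3/184=0.0163
Proportions for morphospecies III (n=92): 16/92=0.1739, 17/92=0.1848, 3/92=0.0326, 6/92=0.0652, 10/92=0.1087, 19/92=0.2065, 4/92=0.0435, 17/92=0.1848
Σ p₁ᵢp₂ᵢ = 0.074655 + 0.029124 + 0.000176 + 0.000352 + 0.038404 + 0.005617 + 0.000235 + 0.003012 = 0.151575
Σp_1ᵢ² = 0.4293² + 0.1576² + 0.0054² + 0.0054² + 0.3533² + 0.0272² + 0.0054² + 0.0163² = 0.184298 + 0.024838 + 0.000029 + 0.000029 + 0.124821 + 0.000740 + 0.000029 + 0.000266 = 0.335050
Σp_2ᵢ² = 0.1739² + 0.1848² + 0.0326² + 0.0652² + 0.1087² + 0.2065² + 0.0435² + 0.1848² = 0.030241 + 0.034151 + 0.001063 + 0.004251 + 0.011816 + 0.042642 + 0.001892 + 0.034151 = 0.160207
O = 0.151575 / √(0.335050 × 0.160207) = 0.151575 / 0.2316837 = 0.6542
O = 0.6542 > 0.4 → Yes.

Yes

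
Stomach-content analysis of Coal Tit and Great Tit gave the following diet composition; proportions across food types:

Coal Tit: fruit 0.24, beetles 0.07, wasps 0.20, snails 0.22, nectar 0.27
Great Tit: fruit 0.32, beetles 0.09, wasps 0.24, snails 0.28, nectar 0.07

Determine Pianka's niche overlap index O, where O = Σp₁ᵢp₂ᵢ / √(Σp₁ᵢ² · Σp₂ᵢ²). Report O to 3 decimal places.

Σ p₁ᵢp₂ᵢ = 0.0768 + 0.0063 + 0.0480 + 0.0616 + 0.0189 = 0.2116
Σp_1ᵢ² = 0.24² + 0.07² + 0.20² + 0.22² + 0.27² = 0.0576 + 0.0049 + 0.0400 + 0.0484 + 0.0729 = 0.2238
Σp_2ᵢ² = 0.32² + 0.09² + 0.24² + 0.28² + 0.07² = 0.1024 + 0.0081 + 0.0576 + 0.0784 + 0.0049 = 0.2514
O = 0.2116 / √(0.2238 × 0.2514) = 0.2116 / 0.237199 = 0.89208

0.892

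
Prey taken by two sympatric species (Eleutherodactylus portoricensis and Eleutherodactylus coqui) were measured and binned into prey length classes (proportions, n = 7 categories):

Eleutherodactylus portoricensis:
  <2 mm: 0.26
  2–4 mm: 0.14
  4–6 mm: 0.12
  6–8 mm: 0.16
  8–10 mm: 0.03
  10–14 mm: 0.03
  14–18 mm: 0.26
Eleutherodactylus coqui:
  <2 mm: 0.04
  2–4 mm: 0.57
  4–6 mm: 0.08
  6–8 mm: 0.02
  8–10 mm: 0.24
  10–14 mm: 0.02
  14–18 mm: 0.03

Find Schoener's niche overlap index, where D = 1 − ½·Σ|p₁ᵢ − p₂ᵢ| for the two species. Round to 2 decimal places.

Σ|p₁ᵢ − p₂ᵢ| = 0.22 + 0.43 + 0.04 + 0.14 + 0.21 + 0.01 + 0.23 = 1.28
D = 1 − ½ × 1.28 = 1 − 0.640 = 0.3600

0.36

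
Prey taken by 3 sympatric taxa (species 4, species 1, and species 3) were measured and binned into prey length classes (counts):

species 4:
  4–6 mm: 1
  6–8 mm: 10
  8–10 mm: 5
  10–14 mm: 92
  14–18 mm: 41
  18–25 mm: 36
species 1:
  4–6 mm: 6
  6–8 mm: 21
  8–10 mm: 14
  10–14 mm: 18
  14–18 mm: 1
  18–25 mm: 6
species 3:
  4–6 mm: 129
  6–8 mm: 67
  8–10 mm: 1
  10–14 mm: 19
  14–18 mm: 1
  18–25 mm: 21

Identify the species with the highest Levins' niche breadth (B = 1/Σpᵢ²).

species 1

Proportions for species 4 (n=185): 1/185=0.0054, 10/185=0.0541, 5/185=0.0270, 92/185=0.4973, 41/185=0.2216, 36/185=0.1946
Proportions for species 1 (n=66): 6/66=0.0909, 21/66=0.3182, 14/66=0.2121, 18/66=0.2727, 1/66=0.0152, 6/66=0.0909
Proportions for species 3 (n=238): 129/238=0.5420, 67/238=0.2815, 1/238=0.0042, 19/238=0.0798, 1/238=0.0042, 21/238=0.0882
Σp_4ᵢ² = 0.0054² + 0.0541² + 0.0270² + 0.4973² + 0.2216² + 0.1946² = 0.000029 + 0.002927 + 0.000729 + 0.247307 + 0.049107 + 0.037869 = 0.337968
B_4 = 1 / 0.337968 = 2.9589
Σp_1ᵢ² = 0.0909² + 0.3182² + 0.2121² + 0.2727² + 0.0152² + 0.0909² = 0.008263 + 0.101251 + 0.044986 + 0.074365 + 0.000231 + 0.008263 = 0.237359
B_1 = 1 / 0.237359 = 4.2130
Σp_3ᵢ² = 0.5420² + 0.2815² + 0.0042² + 0.0798² + 0.0042² + 0.0882² = 0.293764 + 0.079242 + 0.000018 + 0.006368 + 0.000018 + 0.007779 = 0.387189
B_3 = 1 / 0.387189 = 2.5827
Highest B → broadest niche (most generalist): species 1 (B = 4.21).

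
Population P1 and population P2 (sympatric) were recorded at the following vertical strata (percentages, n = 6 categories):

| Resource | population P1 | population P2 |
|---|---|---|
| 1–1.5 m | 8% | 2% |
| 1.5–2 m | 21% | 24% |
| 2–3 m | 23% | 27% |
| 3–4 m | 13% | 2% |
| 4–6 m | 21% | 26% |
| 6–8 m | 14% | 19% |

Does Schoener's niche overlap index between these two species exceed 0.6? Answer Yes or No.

Yes

Convert percentages to proportions (divide by 100).
Σ|p₁ᵢ − p₂ᵢ| = 0.06 + 0.03 + 0.04 + 0.11 + 0.05 + 0.05 = 0.34
D = 1 − ½ × 0.34 = 1 − 0.170 = 0.8300
D = 0.8300 > 0.6 → Yes.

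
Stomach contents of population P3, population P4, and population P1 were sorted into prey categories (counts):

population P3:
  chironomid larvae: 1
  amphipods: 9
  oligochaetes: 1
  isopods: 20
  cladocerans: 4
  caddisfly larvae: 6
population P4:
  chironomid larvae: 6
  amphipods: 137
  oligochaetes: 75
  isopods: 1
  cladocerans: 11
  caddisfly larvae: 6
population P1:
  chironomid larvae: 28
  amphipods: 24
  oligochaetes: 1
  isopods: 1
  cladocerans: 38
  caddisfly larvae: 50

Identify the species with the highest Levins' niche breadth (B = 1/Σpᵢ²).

Proportions for population P3 (n=41): 1/41=0.0244, 9/41=0.2195, 1/41=0.0244, 20/41=0.4878, 4/41=0.0976, 6/41=0.1463
Proportions for population P4 (n=236): 6/236=0.0254, 137/236=0.5805, 75/236=0.3178, 1/236=0.0042, 11/236=0.0466, 6/236=0.0254
Proportions for population P1 (n=142): 28/142=0.1972, 24/142=0.1690, 1/142=0.0070, 1/142=0.0070, 38/142=0.2676, 50/142=0.3521
Σp_P3ᵢ² = 0.0244² + 0.2195² + 0.0244² + 0.4878² + 0.0976² + 0.1463² = 0.000595 + 0.048180 + 0.000595 + 0.237949 + 0.009526 + 0.021404 = 0.318249
B_P3 = 1 / 0.318249 = 3.1422
Σp_P4ᵢ² = 0.0254² + 0.5805² + 0.3178² + 0.0042² + 0.0466² + 0.0254² = 0.000645 + 0.336980 + 0.100997 + 0.000018 + 0.002172 + 0.000645 = 0.441457
B_P4 = 1 / 0.441457 = 2.2652
Σp_P1ᵢ² = 0.1972² + 0.1690² + 0.0070² + 0.0070² + 0.2676² + 0.3521² = 0.038888 + 0.028561 + 0.000049 + 0.000049 + 0.071610 + 0.123974 = 0.263131
B_P1 = 1 / 0.263131 = 3.8004
Highest B → broadest niche (most generalist): population P1 (B = 3.80).

population P1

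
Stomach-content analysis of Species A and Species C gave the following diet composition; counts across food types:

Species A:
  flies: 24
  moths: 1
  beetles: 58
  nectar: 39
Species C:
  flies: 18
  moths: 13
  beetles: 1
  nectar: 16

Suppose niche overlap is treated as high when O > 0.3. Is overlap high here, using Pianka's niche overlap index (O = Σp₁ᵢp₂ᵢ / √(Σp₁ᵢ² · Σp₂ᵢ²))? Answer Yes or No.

Proportions for Species A (n=122): 24/122=0.1967, 1/122=0.0082, 58/122=0.4754, 39/122=0.3197
Proportions for Species C (n=48): 18/48=0.3750, 13/48=0.2708, 1/48=0.0208, 16/48=0.3333
Σ p₁ᵢp₂ᵢ = 0.073763 + 0.002221 + 0.009888 + 0.106556 = 0.192428
Σp_1ᵢ² = 0.1967² + 0.0082² + 0.4754² + 0.3197² = 0.038691 + 0.000067 + 0.226005 + 0.102208 = 0.366971
Σp_2ᵢ² = 0.3750² + 0.2708² + 0.0208² + 0.3333² = 0.140625 + 0.073333 + 0.000433 + 0.111089 = 0.325480
O = 0.192428 / √(0.366971 × 0.325480) = 0.192428 / 0.3456034 = 0.5568
O = 0.5568 > 0.3 → Yes.

Yes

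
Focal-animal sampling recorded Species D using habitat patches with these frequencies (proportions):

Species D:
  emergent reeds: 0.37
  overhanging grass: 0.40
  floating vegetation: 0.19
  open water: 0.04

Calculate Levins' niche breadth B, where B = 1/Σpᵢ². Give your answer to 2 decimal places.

Σpᵢ² = 0.37² + 0.40² + 0.19² + 0.04² = 0.1369 + 0.1600 + 0.0361 + 0.0016 = 0.3346
B = 1 / 0.3346 = 2.9886

2.99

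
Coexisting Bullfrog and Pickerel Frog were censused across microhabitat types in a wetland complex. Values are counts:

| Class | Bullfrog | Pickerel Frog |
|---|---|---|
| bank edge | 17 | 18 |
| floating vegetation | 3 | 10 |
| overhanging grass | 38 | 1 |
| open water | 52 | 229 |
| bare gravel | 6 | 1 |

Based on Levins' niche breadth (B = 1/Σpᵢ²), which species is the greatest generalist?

Proportions for Bullfrog (n=116): 17/116=0.1466, 3/116=0.0259, 38/116=0.3276, 52/116=0.4483, 6/116=0.0517
Proportions for Pickerel Frog (n=259): 18/259=0.0695, 10/259=0.0386, 1/259=0.0039, 229/259=0.8842, 1/259=0.0039
Σp_Bullᵢ² = 0.1466² + 0.0259² + 0.3276² + 0.4483² + 0.0517² = 0.021492 + 0.000671 + 0.107322 + 0.200973 + 0.002673 = 0.333131
B_Bull = 1 / 0.333131 = 3.0018
Σp_Frogᵢ² = 0.0695² + 0.0386² + 0.0039² + 0.8842² + 0.0039² = 0.004830 + 0.001490 + 0.000015 + 0.781810 + 0.000015 = 0.788160
B_Frog = 1 / 0.788160 = 1.2688
Highest B → broadest niche (most generalist): Bullfrog (B = 3.00).

Bullfrog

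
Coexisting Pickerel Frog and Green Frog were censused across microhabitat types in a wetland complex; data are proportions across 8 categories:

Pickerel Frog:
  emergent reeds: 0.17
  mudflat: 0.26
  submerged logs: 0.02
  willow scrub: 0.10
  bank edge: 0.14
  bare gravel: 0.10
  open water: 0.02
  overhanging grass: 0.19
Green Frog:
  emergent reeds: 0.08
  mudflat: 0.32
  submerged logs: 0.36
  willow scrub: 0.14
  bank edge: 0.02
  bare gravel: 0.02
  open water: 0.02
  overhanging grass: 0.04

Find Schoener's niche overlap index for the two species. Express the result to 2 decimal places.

0.56

Σ|p₁ᵢ − p₂ᵢ| = 0.09 + 0.06 + 0.34 + 0.04 + 0.12 + 0.08 + 0.00 + 0.15 = 0.88
D = 1 − ½ × 0.88 = 1 − 0.440 = 0.5600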